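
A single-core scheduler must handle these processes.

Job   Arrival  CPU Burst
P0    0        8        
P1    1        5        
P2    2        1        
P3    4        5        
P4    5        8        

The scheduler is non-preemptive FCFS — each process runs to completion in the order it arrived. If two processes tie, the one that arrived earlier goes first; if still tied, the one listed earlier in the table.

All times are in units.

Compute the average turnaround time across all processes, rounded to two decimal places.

Timeline: | P0 0-8 | P1 8-13 | P2 13-14 | P3 14-19 | P4 19-27 |
Completion: P0=8  P1=13  P2=14  P3=19  P4=27
Turnaround (C−A): P0=8  P1=12  P2=12  P3=15  P4=22
Turnaround times: P0=8, P1=12, P2=12, P3=15, P4=22
Average turnaround = (8+12+12+15+22) / 5 = 69/5 = 13.80

13.80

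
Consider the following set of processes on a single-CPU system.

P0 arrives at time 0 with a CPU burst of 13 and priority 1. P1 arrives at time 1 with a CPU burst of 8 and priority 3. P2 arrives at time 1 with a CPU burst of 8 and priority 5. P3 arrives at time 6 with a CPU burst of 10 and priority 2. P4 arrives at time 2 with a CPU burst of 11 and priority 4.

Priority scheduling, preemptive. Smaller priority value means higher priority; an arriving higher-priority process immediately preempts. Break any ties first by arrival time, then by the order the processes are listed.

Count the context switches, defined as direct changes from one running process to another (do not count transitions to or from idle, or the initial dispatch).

4

Gantt: | P0 0-13 | P3 13-23 | P1 23-31 | P4 31-42 | P2 42-50 |
Completion: P0=13  P1=31  P2=50  P3=23  P4=42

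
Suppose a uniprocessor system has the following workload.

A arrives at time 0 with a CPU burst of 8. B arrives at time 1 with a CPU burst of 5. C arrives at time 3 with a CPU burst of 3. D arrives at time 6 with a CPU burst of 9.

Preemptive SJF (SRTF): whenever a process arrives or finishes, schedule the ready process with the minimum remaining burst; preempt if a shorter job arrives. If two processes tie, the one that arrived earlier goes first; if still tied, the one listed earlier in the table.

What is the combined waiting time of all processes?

Timeline: | A 0-1 | B 1-6 | C 6-9 | A 9-16 | D 16-25 |
Completion: A=16  B=6  C=9  D=25
Turnaround (C−A): A=16  B=5  C=6  D=19
Waiting = turnaround − burst: A=8, B=0, C=3, D=10
Total waiting = 8 + 0 + 3 + 10 = 21

21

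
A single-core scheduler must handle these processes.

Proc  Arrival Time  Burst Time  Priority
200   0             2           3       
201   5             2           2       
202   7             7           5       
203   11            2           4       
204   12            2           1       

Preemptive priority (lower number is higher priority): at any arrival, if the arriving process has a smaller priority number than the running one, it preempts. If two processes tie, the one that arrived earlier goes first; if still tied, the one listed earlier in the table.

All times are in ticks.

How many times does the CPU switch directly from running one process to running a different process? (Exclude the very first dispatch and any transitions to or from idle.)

5

Timeline: | 200 0-2 | idle 2-5 | 201 5-7 | 202 7-11 | 203 11-12 | 204 12-14 | 203 14-15 | 202 15-18 |
Completion: 200=2  201=7  202=18  203=15  204=14
Turnaround (C−A): 200=2  201=2  202=11  203=4  204=2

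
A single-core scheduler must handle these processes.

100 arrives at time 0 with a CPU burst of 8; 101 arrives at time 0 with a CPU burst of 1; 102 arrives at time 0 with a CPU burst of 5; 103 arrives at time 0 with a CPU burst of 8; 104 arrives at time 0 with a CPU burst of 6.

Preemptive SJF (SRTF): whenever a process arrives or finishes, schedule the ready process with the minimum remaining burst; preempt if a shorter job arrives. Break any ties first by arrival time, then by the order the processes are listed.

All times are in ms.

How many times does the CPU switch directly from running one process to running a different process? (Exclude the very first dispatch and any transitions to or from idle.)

Schedule: | 101 0-1 | 102 1-6 | 104 6-12 | 100 12-20 | 103 20-28 |
Completion: 100=20  101=1  102=6  103=28  104=12

4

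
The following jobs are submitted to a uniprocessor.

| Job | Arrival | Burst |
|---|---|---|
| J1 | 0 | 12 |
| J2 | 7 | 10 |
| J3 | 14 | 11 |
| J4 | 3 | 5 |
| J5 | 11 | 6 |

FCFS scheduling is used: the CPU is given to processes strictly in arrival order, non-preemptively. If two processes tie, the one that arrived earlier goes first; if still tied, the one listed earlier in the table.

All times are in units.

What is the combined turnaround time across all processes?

98

Timeline: | J1 0-12 | J4 12-17 | J2 17-27 | J5 27-33 | J3 33-44 |
Completion: J1=12  J2=27  J3=44  J4=17  J5=33
Turnaround = completion − arrival: J1=12, J2=20, J3=30, J4=14, J5=22
Total turnaround = 12 + 20 + 30 + 14 + 22 = 98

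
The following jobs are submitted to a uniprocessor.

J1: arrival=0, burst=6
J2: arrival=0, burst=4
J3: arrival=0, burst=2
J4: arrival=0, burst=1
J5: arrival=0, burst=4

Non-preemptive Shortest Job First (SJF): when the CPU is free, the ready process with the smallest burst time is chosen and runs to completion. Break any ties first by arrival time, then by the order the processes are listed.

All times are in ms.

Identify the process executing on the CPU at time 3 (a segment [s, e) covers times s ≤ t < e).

J2

Schedule: | J4 0-1 | J3 1-3 | J2 3-7 | J5 7-11 | J1 11-17 |
Completion: J1=17  J2=7  J3=3  J4=1  J5=11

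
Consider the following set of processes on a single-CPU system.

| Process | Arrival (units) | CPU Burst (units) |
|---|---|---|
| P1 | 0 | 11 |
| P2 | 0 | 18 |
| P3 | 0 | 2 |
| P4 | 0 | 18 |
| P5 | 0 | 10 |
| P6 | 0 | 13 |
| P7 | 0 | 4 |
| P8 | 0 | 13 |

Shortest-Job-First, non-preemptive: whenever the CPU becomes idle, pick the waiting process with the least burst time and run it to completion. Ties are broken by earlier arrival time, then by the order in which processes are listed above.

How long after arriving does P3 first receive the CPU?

Gantt: | P3 0-2 | P7 2-6 | P5 6-16 | P1 16-27 | P6 27-40 | P8 40-53 | P2 53-71 | P4 71-89 |
Completion: P1=27  P2=71  P3=2  P4=89  P5=16  P6=40  P7=6  P8=53
Turnaround (C−A): P1=27  P2=71  P3=2  P4=89  P5=16  P6=40  P7=6  P8=53
Response(P3) = first start − arrival = 0 − 0 = 0

0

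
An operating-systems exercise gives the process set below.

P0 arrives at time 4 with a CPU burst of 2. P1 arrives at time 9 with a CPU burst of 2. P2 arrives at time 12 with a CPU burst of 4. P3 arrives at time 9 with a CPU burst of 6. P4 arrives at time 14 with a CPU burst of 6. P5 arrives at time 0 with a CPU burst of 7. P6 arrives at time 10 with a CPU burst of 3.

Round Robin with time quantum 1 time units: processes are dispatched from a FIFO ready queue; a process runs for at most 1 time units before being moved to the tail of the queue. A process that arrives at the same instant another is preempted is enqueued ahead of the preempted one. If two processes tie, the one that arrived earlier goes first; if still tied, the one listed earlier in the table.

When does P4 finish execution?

Timeline: | P5 0-4 | P0 4-5 | P5 5-6 | P0 6-7 | P5 7-9 | P1 9-10 | P3 10-11 | P6 11-12 | P1 12-13 | P3 13-14 | P2 14-15 | P6 15-16 | P4 16-17 | P3 17-18 | P2 18-19 | P6 19-20 | P4 20-21 | P3 21-22 | P2 22-23 | P4 23-24 | P3 24-25 | P2 25-26 | P4 26-27 | P3 27-28 | P4 28-30 |
Completion: P0=7  P1=13  P2=26  P3=28  P4=30  P5=9  P6=20
Turnaround (C−A): P0=3  P1=4  P2=14  P3=19  P4=16  P5=9  P6=10

30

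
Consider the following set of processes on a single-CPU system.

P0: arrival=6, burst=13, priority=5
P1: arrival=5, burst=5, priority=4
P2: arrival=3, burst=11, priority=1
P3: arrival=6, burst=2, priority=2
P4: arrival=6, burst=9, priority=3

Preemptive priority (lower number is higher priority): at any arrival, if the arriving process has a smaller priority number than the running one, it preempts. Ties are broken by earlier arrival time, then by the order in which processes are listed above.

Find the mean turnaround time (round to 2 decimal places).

20.40

Timeline: | idle 0-3 | P2 3-14 | P3 14-16 | P4 16-25 | P1 25-30 | P0 30-43 |
Completion: P0=43  P1=30  P2=14  P3=16  P4=25
Turnaround (C−A): P0=37  P1=25  P2=11  P3=10  P4=19
Turnaround times: P0=37, P1=25, P2=11, P3=10, P4=19
Average turnaround = (37+25+11+10+19) / 5 = 102/5 = 20.40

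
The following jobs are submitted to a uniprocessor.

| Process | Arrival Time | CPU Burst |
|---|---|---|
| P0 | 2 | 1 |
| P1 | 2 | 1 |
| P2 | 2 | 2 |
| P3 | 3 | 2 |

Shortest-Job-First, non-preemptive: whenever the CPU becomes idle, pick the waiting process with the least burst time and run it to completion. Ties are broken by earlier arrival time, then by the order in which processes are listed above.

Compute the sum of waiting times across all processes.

6

Timeline: | idle 0-2 | P0 2-3 | P1 3-4 | P2 4-6 | P3 6-8 |
Completion: P0=3  P1=4  P2=6  P3=8
Waiting = turnaround − burst: P0=0, P1=1, P2=2, P3=3
Total waiting = 0 + 1 + 2 + 3 = 6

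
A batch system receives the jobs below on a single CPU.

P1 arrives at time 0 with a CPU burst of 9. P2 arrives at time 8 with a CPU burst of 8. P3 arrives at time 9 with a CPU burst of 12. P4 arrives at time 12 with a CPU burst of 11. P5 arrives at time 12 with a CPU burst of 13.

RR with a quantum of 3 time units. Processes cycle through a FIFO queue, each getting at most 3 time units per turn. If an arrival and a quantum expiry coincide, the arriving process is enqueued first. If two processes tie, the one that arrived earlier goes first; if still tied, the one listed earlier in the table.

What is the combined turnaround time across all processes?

152

Gantt: | P1 0-9 | P2 9-12 | P3 12-15 | P4 15-18 | P5 18-21 | P2 21-24 | P3 24-27 | P4 27-30 | P5 30-33 | P2 33-35 | P3 35-38 | P4 38-41 | P5 41-44 | P3 44-47 | P4 47-49 | P5 49-53 |
Completion: P1=9  P2=35  P3=47  P4=49  P5=53
Turnaround (C−A): P1=9  P2=27  P3=38  P4=37  P5=41
Turnaround = completion − arrival: P1=9, P2=27, P3=38, P4=37, P5=41
Total turnaround = 9 + 27 + 38 + 37 + 41 = 152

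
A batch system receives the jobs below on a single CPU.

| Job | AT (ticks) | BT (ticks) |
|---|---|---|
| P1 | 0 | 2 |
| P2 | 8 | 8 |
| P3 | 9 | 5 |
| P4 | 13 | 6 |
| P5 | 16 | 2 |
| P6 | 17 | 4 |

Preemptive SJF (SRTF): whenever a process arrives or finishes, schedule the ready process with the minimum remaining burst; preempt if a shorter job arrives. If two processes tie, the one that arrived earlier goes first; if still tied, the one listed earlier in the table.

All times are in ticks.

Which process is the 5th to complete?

Timeline: | P1 0-2 | idle 2-8 | P2 8-9 | P3 9-14 | P4 14-16 | P5 16-18 | P4 18-22 | P6 22-26 | P2 26-33 |
Completion: P1=2  P2=33  P3=14  P4=22  P5=18  P6=26
Turnaround (C−A): P1=2  P2=25  P3=5  P4=9  P5=2  P6=9
Finish order: P1 → P3 → P5 → P4 → P6 → P2

P6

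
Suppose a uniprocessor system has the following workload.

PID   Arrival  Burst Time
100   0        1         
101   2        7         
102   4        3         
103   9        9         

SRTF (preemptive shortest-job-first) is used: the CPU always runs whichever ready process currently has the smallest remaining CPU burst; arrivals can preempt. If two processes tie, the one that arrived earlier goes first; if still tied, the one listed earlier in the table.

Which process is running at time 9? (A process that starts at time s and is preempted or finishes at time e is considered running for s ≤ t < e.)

Gantt: | 100 0-1 | idle 1-2 | 101 2-4 | 102 4-7 | 101 7-12 | 103 12-21 |
Completion: 100=1  101=12  102=7  103=21
Turnaround (C−A): 100=1  101=10  102=3  103=12

101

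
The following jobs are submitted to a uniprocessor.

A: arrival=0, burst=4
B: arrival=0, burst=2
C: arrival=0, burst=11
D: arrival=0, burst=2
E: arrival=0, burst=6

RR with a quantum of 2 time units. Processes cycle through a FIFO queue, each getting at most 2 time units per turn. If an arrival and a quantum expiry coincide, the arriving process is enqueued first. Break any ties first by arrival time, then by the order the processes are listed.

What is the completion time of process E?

Gantt: | A 0-2 | B 2-4 | C 4-6 | D 6-8 | E 8-10 | A 10-12 | C 12-14 | E 14-16 | C 16-18 | E 18-20 | C 20-25 |
Completion: A=12  B=4  C=25  D=8  E=20
Turnaround (C−A): A=12  B=4  C=25  D=8  E=20

20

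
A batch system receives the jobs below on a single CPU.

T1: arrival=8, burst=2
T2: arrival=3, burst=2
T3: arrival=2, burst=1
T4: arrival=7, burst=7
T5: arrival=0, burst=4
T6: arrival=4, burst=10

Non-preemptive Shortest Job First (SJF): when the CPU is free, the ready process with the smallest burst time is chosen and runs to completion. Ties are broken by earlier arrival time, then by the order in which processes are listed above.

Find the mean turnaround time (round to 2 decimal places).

Schedule: | T5 0-4 | T3 4-5 | T2 5-7 | T4 7-14 | T1 14-16 | T6 16-26 |
Completion: T1=16  T2=7  T3=5  T4=14  T5=4  T6=26
Turnaround times: T1=8, T2=4, T3=3, T4=7, T5=4, T6=22
Average turnaround = (8+4+3+7+4+22) / 6 = 48/6 = 8.00

8.00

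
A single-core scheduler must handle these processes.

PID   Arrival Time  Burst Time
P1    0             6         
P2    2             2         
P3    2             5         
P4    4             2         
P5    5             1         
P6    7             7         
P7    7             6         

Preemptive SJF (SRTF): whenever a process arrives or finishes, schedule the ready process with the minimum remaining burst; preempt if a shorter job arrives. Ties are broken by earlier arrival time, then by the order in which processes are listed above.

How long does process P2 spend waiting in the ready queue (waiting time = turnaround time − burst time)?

Gantt: | P1 0-2 | P2 2-4 | P4 4-6 | P5 6-7 | P1 7-11 | P3 11-16 | P7 16-22 | P6 22-29 |
Completion: P1=11  P2=4  P3=16  P4=6  P5=7  P6=29  P7=22
Waiting(P2) = turnaround − burst = 2 − 2 = 0

0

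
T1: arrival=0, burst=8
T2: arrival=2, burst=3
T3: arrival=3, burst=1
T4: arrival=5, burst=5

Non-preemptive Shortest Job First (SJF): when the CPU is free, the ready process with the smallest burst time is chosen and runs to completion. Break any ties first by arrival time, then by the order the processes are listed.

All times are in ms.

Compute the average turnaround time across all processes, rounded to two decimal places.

Timeline: | T1 0-8 | T3 8-9 | T2 9-12 | T4 12-17 |
Completion: T1=8  T2=12  T3=9  T4=17
Turnaround times: T1=8, T2=10, T3=6, T4=12
Average turnaround = (8+10+6+12) / 4 = 36/4 = 9.00

9.00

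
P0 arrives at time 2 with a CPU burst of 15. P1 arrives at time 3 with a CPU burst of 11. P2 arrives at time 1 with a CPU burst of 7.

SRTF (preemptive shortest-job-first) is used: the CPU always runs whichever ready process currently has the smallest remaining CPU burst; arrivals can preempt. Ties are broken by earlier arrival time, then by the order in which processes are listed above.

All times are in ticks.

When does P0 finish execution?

Timeline: | idle 0-1 | P2 1-8 | P1 8-19 | P0 19-34 |
Completion: P0=34  P1=19  P2=8
Turnaround (C−A): P0=32  P1=16  P2=7

34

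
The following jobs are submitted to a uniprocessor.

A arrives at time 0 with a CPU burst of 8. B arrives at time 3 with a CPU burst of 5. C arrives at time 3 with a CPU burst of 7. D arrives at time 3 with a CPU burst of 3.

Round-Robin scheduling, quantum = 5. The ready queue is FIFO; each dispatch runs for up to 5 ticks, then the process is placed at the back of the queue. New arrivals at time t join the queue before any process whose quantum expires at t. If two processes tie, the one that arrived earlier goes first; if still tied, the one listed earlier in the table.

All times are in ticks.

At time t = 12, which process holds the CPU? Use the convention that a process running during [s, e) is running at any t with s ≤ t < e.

Schedule: | A 0-5 | B 5-10 | C 10-15 | D 15-18 | A 18-21 | C 21-23 |
Completion: A=21  B=10  C=23  D=18

C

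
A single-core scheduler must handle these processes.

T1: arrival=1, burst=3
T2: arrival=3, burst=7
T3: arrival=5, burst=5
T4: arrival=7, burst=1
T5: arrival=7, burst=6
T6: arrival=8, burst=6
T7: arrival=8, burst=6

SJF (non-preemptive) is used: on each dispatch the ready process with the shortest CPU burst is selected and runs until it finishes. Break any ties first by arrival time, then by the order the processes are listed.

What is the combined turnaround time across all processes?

Timeline: | idle 0-1 | T1 1-4 | T2 4-11 | T4 11-12 | T3 12-17 | T5 17-23 | T6 23-29 | T7 29-35 |
Completion: T1=4  T2=11  T3=17  T4=12  T5=23  T6=29  T7=35
Turnaround (C−A): T1=3  T2=8  T3=12  T4=5  T5=16  T6=21  T7=27
Turnaround = completion − arrival: T1=3, T2=8, T3=12, T4=5, T5=16, T6=21, T7=27
Total turnaround = 3 + 8 + 12 + 5 + 16 + 21 + 27 = 92

92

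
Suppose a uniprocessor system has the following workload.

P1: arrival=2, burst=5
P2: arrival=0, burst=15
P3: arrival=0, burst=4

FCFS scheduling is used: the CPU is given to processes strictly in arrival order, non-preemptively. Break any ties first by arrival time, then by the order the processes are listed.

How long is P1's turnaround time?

Gantt: | P2 0-15 | P3 15-19 | P1 19-24 |
Completion: P1=24  P2=15  P3=19
Turnaround(P1) = completion − arrival = 24 − 2 = 22

22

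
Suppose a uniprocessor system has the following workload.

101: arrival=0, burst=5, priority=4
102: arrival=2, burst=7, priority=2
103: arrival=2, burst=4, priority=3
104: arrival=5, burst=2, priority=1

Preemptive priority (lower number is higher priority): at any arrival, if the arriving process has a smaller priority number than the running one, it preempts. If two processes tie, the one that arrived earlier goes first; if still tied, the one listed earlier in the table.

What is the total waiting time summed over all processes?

24

Timeline: | 101 0-2 | 102 2-5 | 104 5-7 | 102 7-11 | 103 11-15 | 101 15-18 |
Completion: 101=18  102=11  103=15  104=7
Turnaround (C−A): 101=18  102=9  103=13  104=2
Waiting = turnaround − burst: 101=13, 102=2, 103=9, 104=0
Total waiting = 13 + 2 + 9 + 0 = 24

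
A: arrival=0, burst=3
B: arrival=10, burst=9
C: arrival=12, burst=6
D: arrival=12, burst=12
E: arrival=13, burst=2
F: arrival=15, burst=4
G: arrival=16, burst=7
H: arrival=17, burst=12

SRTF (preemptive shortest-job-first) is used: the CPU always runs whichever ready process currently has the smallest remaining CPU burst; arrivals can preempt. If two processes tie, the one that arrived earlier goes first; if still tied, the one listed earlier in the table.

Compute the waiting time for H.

Gantt: | A 0-3 | idle 3-10 | B 10-12 | C 12-13 | E 13-15 | F 15-19 | C 19-24 | B 24-31 | G 31-38 | D 38-50 | H 50-62 |
Completion: A=3  B=31  C=24  D=50  E=15  F=19  G=38  H=62
Waiting(H) = turnaround − burst = 45 − 12 = 33

33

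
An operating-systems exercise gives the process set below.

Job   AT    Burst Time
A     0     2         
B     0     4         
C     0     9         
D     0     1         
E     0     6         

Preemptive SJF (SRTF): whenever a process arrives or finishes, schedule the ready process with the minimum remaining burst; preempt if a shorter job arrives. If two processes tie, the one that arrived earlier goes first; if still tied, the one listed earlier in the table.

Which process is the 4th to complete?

Schedule: | D 0-1 | A 1-3 | B 3-7 | E 7-13 | C 13-22 |
Completion: A=3  B=7  C=22  D=1  E=13
Finish order: D → A → B → E → C

E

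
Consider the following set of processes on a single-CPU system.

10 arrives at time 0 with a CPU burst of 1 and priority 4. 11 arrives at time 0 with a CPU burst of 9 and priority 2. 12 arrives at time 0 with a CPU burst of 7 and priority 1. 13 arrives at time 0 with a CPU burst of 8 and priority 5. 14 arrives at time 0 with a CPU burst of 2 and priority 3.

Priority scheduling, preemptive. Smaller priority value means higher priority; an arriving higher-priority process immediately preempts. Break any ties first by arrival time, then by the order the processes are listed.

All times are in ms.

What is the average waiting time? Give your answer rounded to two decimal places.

Gantt: | 12 0-7 | 11 7-16 | 14 16-18 | 10 18-19 | 13 19-27 |
Completion: 10=19  11=16  12=7  13=27  14=18
Turnaround (C−A): 10=19  11=16  12=7  13=27  14=18
Waiting times: 10=18, 11=7, 12=0, 13=19, 14=16
Average waiting = (18+7+0+19+16) / 5 = 60/5 = 12.00

12.00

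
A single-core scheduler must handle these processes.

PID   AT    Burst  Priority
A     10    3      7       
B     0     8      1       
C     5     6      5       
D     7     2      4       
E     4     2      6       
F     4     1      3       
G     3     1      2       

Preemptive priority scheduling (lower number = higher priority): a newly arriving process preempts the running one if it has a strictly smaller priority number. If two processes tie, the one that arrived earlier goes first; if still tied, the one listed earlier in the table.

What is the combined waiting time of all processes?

44

Gantt: | B 0-8 | G 8-9 | F 9-10 | D 10-12 | C 12-18 | E 18-20 | A 20-23 |
Completion: A=23  B=8  C=18  D=12  E=20  F=10  G=9
Turnaround (C−A): A=13  B=8  C=13  D=5  E=16  F=6  G=6
Waiting = turnaround − burst: A=10, B=0, C=7, D=3, E=14, F=5, G=5
Total waiting = 10 + 0 + 7 + 3 + 14 + 5 + 5 = 44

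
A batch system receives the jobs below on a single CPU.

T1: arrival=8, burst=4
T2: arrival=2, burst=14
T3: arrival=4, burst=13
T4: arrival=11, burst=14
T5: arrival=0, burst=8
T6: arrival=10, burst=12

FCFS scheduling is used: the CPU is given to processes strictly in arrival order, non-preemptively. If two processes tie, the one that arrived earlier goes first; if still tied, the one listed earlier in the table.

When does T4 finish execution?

65

Timeline: | T5 0-8 | T2 8-22 | T3 22-35 | T1 35-39 | T6 39-51 | T4 51-65 |
Completion: T1=39  T2=22  T3=35  T4=65  T5=8  T6=51
Turnaround (C−A): T1=31  T2=20  T3=31  T4=54  T5=8  T6=41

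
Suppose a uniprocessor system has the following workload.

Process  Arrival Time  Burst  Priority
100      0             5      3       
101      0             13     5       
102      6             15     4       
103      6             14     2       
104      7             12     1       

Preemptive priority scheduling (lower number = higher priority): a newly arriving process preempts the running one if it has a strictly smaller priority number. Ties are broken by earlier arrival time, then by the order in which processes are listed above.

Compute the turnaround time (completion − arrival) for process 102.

Schedule: | 100 0-5 | 101 5-6 | 103 6-7 | 104 7-19 | 103 19-32 | 102 32-47 | 101 47-59 |
Completion: 100=5  101=59  102=47  103=32  104=19
Turnaround (C−A): 100=5  101=59  102=41  103=26  104=12
Turnaround(102) = completion − arrival = 47 − 6 = 41

41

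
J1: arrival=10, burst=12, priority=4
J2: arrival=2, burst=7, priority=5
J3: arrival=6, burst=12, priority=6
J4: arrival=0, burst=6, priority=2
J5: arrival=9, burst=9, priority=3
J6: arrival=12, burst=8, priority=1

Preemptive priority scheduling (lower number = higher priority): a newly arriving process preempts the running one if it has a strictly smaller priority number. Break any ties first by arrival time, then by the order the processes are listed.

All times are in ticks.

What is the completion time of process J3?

54

Gantt: | J4 0-6 | J2 6-9 | J5 9-12 | J6 12-20 | J5 20-26 | J1 26-38 | J2 38-42 | J3 42-54 |
Completion: J1=38  J2=42  J3=54  J4=6  J5=26  J6=20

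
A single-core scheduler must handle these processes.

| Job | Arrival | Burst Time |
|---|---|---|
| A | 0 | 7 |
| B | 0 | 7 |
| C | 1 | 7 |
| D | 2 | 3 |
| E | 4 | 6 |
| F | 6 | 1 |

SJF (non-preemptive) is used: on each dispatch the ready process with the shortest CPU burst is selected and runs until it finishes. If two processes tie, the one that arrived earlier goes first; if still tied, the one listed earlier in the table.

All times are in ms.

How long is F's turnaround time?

Timeline: | A 0-7 | F 7-8 | D 8-11 | E 11-17 | B 17-24 | C 24-31 |
Completion: A=7  B=24  C=31  D=11  E=17  F=8
Turnaround(F) = completion − arrival = 8 − 6 = 2

2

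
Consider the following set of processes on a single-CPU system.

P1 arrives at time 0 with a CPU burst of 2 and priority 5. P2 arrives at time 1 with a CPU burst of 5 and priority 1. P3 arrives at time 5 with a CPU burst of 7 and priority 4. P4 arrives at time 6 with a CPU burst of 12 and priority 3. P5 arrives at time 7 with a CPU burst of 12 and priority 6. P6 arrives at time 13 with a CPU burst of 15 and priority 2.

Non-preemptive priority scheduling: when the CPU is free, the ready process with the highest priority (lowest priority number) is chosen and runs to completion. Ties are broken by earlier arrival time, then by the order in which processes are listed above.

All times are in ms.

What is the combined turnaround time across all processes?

124

Schedule: | P1 0-2 | P2 2-7 | P4 7-19 | P6 19-34 | P3 34-41 | P5 41-53 |
Completion: P1=2  P2=7  P3=41  P4=19  P5=53  P6=34
Turnaround = completion − arrival: P1=2, P2=6, P3=36, P4=13, P5=46, P6=21
Total turnaround = 2 + 6 + 36 + 13 + 46 + 21 = 124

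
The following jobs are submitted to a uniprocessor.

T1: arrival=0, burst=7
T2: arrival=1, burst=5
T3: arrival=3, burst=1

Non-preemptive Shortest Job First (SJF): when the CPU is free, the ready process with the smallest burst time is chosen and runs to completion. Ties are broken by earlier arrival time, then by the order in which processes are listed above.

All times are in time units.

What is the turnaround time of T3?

5

Schedule: | T1 0-7 | T3 7-8 | T2 8-13 |
Completion: T1=7  T2=13  T3=8
Turnaround(T3) = completion − arrival = 8 − 3 = 5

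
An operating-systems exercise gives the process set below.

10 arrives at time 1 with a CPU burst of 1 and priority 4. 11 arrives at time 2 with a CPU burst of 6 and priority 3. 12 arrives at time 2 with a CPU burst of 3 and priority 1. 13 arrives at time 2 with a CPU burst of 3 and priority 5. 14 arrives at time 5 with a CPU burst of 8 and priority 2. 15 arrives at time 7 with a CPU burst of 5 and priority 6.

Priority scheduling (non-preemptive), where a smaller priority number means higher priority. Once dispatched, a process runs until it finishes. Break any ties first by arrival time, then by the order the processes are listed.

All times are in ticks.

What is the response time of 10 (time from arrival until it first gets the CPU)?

Timeline: | idle 0-1 | 10 1-2 | 12 2-5 | 14 5-13 | 11 13-19 | 13 19-22 | 15 22-27 |
Completion: 10=2  11=19  12=5  13=22  14=13  15=27
Response(10) = first start − arrival = 1 − 1 = 0

0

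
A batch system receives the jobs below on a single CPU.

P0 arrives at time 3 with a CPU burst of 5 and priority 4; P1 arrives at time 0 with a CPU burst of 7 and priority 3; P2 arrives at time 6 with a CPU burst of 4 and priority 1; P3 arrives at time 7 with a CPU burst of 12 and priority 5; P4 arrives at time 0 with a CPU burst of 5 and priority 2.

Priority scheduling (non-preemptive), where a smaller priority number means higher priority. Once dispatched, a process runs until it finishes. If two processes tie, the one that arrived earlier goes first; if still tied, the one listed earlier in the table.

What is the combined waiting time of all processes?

38

Schedule: | P4 0-5 | P1 5-12 | P2 12-16 | P0 16-21 | P3 21-33 |
Completion: P0=21  P1=12  P2=16  P3=33  P4=5
Turnaround (C−A): P0=18  P1=12  P2=10  P3=26  P4=5
Waiting = turnaround − burst: P0=13, P1=5, P2=6, P3=14, P4=0
Total waiting = 13 + 5 + 6 + 14 + 0 = 38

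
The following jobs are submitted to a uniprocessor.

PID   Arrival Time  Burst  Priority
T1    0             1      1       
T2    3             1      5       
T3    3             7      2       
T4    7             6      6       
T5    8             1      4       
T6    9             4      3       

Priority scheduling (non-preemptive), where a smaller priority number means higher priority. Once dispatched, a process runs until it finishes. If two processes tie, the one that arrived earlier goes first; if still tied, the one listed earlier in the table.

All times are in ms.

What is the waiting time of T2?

12

Timeline: | T1 0-1 | idle 1-3 | T3 3-10 | T6 10-14 | T5 14-15 | T2 15-16 | T4 16-22 |
Completion: T1=1  T2=16  T3=10  T4=22  T5=15  T6=14
Turnaround (C−A): T1=1  T2=13  T3=7  T4=15  T5=7  T6=5
Waiting(T2) = turnaround − burst = 13 − 1 = 12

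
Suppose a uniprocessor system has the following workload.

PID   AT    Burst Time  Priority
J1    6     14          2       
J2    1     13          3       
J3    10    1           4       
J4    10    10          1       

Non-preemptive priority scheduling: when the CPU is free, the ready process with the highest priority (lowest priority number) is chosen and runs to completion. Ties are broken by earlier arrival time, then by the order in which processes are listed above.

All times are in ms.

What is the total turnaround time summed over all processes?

88

Timeline: | idle 0-1 | J2 1-14 | J4 14-24 | J1 24-38 | J3 38-39 |
Completion: J1=38  J2=14  J3=39  J4=24
Turnaround = completion − arrival: J1=32, J2=13, J3=29, J4=14
Total turnaround = 32 + 13 + 29 + 14 = 88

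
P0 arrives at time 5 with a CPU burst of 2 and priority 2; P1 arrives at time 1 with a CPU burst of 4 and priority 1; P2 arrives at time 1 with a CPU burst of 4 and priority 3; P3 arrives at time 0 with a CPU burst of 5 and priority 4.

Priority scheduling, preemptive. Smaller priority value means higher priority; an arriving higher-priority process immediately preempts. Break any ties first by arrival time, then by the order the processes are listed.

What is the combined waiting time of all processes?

Timeline: | P3 0-1 | P1 1-5 | P0 5-7 | P2 7-11 | P3 11-15 |
Completion: P0=7  P1=5  P2=11  P3=15
Turnaround (C−A): P0=2  P1=4  P2=10  P3=15
Waiting = turnaround − burst: P0=0, P1=0, P2=6, P3=10
Total waiting = 0 + 0 + 6 + 10 = 16

16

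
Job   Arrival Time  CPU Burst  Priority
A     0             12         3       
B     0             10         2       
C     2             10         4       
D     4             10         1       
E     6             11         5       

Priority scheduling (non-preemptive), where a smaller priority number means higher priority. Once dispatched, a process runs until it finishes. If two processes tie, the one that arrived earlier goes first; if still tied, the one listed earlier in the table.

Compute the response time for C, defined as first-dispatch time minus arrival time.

Gantt: | B 0-10 | D 10-20 | A 20-32 | C 32-42 | E 42-53 |
Completion: A=32  B=10  C=42  D=20  E=53
Turnaround (C−A): A=32  B=10  C=40  D=16  E=47
Response(C) = first start − arrival = 32 − 2 = 30

30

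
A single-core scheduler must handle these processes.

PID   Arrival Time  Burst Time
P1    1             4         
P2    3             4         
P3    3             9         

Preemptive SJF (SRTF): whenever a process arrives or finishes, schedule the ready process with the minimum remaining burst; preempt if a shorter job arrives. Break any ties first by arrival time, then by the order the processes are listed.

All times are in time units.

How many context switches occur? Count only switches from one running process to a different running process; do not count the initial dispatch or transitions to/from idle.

Gantt: | idle 0-1 | P1 1-5 | P2 5-9 | P3 9-18 |
Completion: P1=5  P2=9  P3=18
Turnaround (C−A): P1=4  P2=6  P3=15

2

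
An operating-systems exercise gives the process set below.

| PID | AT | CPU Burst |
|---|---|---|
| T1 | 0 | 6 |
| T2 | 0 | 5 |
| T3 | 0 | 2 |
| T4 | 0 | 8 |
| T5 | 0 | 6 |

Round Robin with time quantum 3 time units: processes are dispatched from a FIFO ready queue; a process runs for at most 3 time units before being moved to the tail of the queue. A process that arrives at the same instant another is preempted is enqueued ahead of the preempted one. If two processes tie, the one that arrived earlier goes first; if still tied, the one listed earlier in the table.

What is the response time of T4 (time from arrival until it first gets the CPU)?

8

Schedule: | T1 0-3 | T2 3-6 | T3 6-8 | T4 8-11 | T5 11-14 | T1 14-17 | T2 17-19 | T4 19-22 | T5 22-25 | T4 25-27 |
Completion: T1=17  T2=19  T3=8  T4=27  T5=25
Response(T4) = first start − arrival = 8 − 0 = 8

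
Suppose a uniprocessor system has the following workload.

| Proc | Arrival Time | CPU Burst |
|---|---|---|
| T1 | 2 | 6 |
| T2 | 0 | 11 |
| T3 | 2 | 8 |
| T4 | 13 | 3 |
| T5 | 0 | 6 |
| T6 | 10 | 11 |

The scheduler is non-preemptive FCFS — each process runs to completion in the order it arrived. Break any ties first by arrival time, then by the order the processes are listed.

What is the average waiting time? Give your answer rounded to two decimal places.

Gantt: | T2 0-11 | T5 11-17 | T1 17-23 | T3 23-31 | T6 31-42 | T4 42-45 |
Completion: T1=23  T2=11  T3=31  T4=45  T5=17  T6=42
Turnaround (C−A): T1=21  T2=11  T3=29  T4=32  T5=17  T6=32
Waiting times: T1=15, T2=0, T3=21, T4=29, T5=11, T6=21
Average waiting = (15+0+21+29+11+21) / 6 = 97/6 = 16.17

16.17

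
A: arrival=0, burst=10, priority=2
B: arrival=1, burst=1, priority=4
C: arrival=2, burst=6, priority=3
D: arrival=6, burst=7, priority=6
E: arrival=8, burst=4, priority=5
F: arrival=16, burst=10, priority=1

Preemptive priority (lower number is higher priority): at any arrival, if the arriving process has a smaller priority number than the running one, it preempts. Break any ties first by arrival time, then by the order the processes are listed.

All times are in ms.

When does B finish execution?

27

Schedule: | A 0-10 | C 10-16 | F 16-26 | B 26-27 | E 27-31 | D 31-38 |
Completion: A=10  B=27  C=16  D=38  E=31  F=26
Turnaround (C−A): A=10  B=26  C=14  D=32  E=23  F=10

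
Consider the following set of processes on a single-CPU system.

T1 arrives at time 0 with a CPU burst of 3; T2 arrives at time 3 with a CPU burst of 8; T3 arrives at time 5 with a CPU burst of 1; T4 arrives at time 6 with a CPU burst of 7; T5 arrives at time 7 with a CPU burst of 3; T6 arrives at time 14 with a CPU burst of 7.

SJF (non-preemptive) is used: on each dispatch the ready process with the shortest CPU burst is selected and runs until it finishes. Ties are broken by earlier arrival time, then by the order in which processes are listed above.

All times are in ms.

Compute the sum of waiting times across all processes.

28

Schedule: | T1 0-3 | T2 3-11 | T3 11-12 | T5 12-15 | T4 15-22 | T6 22-29 |
Completion: T1=3  T2=11  T3=12  T4=22  T5=15  T6=29
Turnaround (C−A): T1=3  T2=8  T3=7  T4=16  T5=8  T6=15
Waiting = turnaround − burst: T1=0, T2=0, T3=6, T4=9, T5=5, T6=8
Total waiting = 0 + 0 + 6 + 9 + 5 + 8 = 28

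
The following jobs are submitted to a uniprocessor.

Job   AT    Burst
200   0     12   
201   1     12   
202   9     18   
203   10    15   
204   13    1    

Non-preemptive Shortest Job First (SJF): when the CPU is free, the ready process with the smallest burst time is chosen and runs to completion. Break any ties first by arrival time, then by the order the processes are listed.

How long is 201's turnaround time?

23

Gantt: | 200 0-12 | 201 12-24 | 204 24-25 | 203 25-40 | 202 40-58 |
Completion: 200=12  201=24  202=58  203=40  204=25
Turnaround (C−A): 200=12  201=23  202=49  203=30  204=12
Turnaround(201) = completion − arrival = 24 − 1 = 23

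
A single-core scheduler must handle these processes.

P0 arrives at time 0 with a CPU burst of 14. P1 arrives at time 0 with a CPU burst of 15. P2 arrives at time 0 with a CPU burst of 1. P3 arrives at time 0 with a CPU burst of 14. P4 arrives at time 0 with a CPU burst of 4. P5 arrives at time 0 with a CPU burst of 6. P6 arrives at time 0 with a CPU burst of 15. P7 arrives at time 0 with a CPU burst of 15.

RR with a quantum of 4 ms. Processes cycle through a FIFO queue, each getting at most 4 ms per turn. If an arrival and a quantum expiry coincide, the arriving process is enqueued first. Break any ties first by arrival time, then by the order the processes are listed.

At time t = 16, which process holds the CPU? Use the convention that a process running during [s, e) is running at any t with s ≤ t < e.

P4

Timeline: | P0 0-4 | P1 4-8 | P2 8-9 | P3 9-13 | P4 13-17 | P5 17-21 | P6 21-25 | P7 25-29 | P0 29-33 | P1 33-37 | P3 37-41 | P5 41-43 | P6 43-47 | P7 47-51 | P0 51-55 | P1 55-59 | P3 59-63 | P6 63-67 | P7 67-71 | P0 71-73 | P1 73-76 | P3 76-78 | P6 78-81 | P7 81-84 |
Completion: P0=73  P1=76  P2=9  P3=78  P4=17  P5=43  P6=81  P7=84
Turnaround (C−A): P0=73  P1=76  P2=9  P3=78  P4=17  P5=43  P6=81  P7=84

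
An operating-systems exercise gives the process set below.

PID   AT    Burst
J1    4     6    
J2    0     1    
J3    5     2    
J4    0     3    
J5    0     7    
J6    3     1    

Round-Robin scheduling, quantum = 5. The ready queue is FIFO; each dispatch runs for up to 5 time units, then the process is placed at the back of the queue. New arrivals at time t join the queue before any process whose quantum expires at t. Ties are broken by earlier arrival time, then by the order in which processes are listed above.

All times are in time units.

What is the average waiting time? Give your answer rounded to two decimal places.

Timeline: | J2 0-1 | J4 1-4 | J5 4-9 | J6 9-10 | J1 10-15 | J3 15-17 | J5 17-19 | J1 19-20 |
Completion: J1=20  J2=1  J3=17  J4=4  J5=19  J6=10
Turnaround (C−A): J1=16  J2=1  J3=12  J4=4  J5=19  J6=7
Waiting times: J1=10, J2=0, J3=10, J4=1, J5=12, J6=6
Average waiting = (10+0+10+1+12+6) / 6 = 39/6 = 6.50

6.50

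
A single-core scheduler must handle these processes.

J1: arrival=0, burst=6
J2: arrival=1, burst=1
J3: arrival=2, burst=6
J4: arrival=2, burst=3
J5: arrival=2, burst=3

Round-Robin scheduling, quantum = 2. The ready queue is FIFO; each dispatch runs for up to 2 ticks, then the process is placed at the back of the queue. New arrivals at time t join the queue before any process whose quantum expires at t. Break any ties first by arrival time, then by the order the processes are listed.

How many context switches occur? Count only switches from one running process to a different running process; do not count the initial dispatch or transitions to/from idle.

10

Timeline: | J1 0-2 | J2 2-3 | J3 3-5 | J4 5-7 | J5 7-9 | J1 9-11 | J3 11-13 | J4 13-14 | J5 14-15 | J1 15-17 | J3 17-19 |
Completion: J1=17  J2=3  J3=19  J4=14  J5=15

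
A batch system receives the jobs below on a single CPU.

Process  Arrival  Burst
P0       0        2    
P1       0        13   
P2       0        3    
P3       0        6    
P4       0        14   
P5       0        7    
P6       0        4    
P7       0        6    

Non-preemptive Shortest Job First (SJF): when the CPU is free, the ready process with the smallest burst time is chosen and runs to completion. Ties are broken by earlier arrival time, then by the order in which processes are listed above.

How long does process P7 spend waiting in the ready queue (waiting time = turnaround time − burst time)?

15

Gantt: | P0 0-2 | P2 2-5 | P6 5-9 | P3 9-15 | P7 15-21 | P5 21-28 | P1 28-41 | P4 41-55 |
Completion: P0=2  P1=41  P2=5  P3=15  P4=55  P5=28  P6=9  P7=21
Turnaround (C−A): P0=2  P1=41  P2=5  P3=15  P4=55  P5=28  P6=9  P7=21
Waiting(P7) = turnaround − burst = 21 − 6 = 15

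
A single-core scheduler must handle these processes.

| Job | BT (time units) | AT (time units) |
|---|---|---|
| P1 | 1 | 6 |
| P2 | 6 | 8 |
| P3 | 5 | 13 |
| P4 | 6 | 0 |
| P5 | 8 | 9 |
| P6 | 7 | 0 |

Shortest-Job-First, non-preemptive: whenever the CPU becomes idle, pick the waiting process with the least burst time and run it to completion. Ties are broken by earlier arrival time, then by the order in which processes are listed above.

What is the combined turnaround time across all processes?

68

Schedule: | P4 0-6 | P1 6-7 | P6 7-14 | P3 14-19 | P2 19-25 | P5 25-33 |
Completion: P1=7  P2=25  P3=19  P4=6  P5=33  P6=14
Turnaround (C−A): P1=1  P2=17  P3=6  P4=6  P5=24  P6=14
Turnaround = completion − arrival: P1=1, P2=17, P3=6, P4=6, P5=24, P6=14
Total turnaround = 1 + 17 + 6 + 6 + 24 + 14 = 68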